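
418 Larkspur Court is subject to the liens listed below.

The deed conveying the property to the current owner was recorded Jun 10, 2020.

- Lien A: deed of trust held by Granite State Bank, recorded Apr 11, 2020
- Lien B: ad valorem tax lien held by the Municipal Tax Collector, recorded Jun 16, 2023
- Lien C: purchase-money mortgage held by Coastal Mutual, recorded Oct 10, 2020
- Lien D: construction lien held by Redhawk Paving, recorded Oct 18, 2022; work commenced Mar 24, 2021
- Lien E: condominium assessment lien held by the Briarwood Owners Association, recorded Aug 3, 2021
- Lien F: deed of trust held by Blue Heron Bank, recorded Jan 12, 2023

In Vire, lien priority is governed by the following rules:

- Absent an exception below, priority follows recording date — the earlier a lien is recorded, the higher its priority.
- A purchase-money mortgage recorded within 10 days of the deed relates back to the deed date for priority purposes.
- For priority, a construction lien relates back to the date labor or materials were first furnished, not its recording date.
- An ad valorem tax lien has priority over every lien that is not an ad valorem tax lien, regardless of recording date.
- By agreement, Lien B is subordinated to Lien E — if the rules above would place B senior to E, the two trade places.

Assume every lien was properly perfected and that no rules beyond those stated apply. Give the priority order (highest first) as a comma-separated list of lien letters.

E, A, C, D, B, F

Effective dates: C missed the 10-day window (122 days after the deed), so its recording date stands; D is treated as recorded Mar 24, 2021, the work-commencement date.
B is an ad valorem tax lien, so it outranks all other liens regardless of date.
Ordering the rest by effective date: A (Apr 11, 2020), C (Oct 10, 2020), D (Mar 24, 2021), E (Aug 3, 2021), F (Jan 12, 2023).
Because B would otherwise rank above E, the subordination swaps them.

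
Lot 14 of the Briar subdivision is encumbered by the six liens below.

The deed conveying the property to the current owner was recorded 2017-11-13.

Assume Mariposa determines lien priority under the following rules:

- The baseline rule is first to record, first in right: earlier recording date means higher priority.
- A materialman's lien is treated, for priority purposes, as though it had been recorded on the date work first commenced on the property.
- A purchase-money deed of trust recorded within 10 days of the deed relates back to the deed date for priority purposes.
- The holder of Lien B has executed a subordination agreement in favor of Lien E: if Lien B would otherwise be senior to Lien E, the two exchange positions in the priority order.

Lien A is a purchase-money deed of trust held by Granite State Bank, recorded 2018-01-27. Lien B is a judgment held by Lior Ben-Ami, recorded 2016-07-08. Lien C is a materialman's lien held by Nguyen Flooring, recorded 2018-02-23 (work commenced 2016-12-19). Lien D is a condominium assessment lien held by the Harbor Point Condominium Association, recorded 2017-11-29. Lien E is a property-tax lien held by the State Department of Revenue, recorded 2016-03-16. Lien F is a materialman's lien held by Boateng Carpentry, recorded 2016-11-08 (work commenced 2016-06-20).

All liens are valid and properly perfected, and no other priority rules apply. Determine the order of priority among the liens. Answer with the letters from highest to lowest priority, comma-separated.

Effective dates: A was recorded 75 days after the deed — beyond 10 days — so no relation-back applies; C relates back to 2016-12-19 (work commenced); F is treated as recorded 2016-06-20, the work-commencement date.
By effective date, earliest first: E (2016-03-16), F (2016-06-20), B (2016-07-08), C (2016-12-19), D (2017-11-29), A (2018-01-27).
B is already junior to E, so the subordination agreement changes nothing.

E, F, B, C, D, A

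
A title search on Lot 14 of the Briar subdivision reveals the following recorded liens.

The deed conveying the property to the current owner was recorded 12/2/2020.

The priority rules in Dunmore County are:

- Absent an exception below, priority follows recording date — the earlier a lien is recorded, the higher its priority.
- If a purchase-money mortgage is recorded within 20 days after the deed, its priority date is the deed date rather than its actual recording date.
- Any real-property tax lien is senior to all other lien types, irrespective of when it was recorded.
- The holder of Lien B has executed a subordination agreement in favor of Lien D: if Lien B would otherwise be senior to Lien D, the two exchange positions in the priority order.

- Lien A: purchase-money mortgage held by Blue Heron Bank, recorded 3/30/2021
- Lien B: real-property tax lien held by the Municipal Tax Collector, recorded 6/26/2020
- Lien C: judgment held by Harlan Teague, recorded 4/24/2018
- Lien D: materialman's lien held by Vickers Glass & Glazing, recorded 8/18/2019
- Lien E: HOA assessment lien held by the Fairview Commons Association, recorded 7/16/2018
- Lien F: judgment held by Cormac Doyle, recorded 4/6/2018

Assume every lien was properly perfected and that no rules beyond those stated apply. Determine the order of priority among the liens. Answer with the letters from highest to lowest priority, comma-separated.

D, F, C, E, B, A

First, effective dates: A was recorded 118 days after the deed — beyond 20 days — so no relation-back applies.
B is a real-property tax lien and takes priority over every other lien.
Remaining liens by effective date: F (4/6/2018), C (4/24/2018), E (7/16/2018), D (8/18/2019), A (3/30/2021).
Because B would otherwise rank above D, the subordination swaps them.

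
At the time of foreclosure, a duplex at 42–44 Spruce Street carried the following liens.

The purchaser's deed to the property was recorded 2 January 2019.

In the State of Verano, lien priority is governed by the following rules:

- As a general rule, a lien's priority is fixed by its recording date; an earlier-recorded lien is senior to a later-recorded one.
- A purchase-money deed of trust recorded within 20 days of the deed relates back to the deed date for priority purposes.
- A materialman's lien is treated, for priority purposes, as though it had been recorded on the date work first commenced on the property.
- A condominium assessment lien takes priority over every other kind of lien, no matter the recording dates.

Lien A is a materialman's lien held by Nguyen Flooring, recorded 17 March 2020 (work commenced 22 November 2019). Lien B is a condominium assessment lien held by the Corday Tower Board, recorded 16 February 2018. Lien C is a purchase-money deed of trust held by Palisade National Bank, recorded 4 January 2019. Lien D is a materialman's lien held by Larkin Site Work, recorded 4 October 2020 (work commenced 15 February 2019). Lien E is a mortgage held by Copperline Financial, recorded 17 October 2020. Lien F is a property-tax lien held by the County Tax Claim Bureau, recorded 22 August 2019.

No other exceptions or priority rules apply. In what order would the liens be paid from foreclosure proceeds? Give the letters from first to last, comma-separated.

Adjusting effective dates: A relates back to 22 November 2019 (work commenced); C was recorded within the 20-day window, so its effective date is the deed date 2 January 2019; D relates back to 15 February 2019 (work commenced).
As a condominium assessment lien, B is senior to every other lien.
The other liens, earliest effective date first: C (2 January 2019), D (15 February 2019), F (22 August 2019), A (22 November 2019), E (17 October 2020).

B, C, D, F, A, E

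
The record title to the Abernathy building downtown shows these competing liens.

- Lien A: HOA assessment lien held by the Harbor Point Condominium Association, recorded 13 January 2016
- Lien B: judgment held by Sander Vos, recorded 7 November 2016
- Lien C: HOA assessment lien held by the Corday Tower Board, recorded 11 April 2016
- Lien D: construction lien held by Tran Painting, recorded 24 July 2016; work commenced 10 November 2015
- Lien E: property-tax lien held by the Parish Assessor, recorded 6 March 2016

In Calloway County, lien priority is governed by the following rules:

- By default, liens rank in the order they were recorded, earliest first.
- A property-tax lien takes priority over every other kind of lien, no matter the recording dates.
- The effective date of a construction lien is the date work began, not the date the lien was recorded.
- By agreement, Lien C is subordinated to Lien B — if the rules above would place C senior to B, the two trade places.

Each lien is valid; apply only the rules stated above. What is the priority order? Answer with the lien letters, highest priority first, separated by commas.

First, effective dates: D is treated as recorded 10 November 2015, the work-commencement date.
E, as a property-tax lien, has superpriority and ranks first.
Ordering the rest by effective date: D (10 November 2015), A (13 January 2016), C (11 April 2016), B (7 November 2016).
C would otherwise be senior to B, so under the subordination agreement C and B exchange positions.

E, D, A, B, C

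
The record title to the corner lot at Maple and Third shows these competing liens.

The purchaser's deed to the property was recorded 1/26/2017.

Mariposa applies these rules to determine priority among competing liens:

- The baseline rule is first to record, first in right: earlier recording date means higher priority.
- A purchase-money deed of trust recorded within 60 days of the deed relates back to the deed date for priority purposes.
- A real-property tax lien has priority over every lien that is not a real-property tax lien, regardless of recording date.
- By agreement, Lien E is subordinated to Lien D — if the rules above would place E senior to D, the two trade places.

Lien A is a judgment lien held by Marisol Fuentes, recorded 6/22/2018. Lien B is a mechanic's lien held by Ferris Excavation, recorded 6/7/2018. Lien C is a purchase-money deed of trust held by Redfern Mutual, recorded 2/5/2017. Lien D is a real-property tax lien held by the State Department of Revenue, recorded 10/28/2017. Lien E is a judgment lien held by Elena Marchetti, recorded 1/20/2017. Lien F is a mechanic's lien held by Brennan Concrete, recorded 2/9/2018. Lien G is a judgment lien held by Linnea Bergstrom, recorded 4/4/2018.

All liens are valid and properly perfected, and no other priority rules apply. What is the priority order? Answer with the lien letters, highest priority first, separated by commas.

D, E, C, F, G, B, A

First, effective dates: C relates back to the deed date 1/26/2017.
D is a real-property tax lien, so it outranks all other liens regardless of date.
Ordering the rest by effective date: E (1/20/2017), C (1/26/2017), F (2/9/2018), G (4/4/2018), B (6/7/2018), A (6/22/2018).
Since E is not senior to D, the subordination leaves the order unchanged.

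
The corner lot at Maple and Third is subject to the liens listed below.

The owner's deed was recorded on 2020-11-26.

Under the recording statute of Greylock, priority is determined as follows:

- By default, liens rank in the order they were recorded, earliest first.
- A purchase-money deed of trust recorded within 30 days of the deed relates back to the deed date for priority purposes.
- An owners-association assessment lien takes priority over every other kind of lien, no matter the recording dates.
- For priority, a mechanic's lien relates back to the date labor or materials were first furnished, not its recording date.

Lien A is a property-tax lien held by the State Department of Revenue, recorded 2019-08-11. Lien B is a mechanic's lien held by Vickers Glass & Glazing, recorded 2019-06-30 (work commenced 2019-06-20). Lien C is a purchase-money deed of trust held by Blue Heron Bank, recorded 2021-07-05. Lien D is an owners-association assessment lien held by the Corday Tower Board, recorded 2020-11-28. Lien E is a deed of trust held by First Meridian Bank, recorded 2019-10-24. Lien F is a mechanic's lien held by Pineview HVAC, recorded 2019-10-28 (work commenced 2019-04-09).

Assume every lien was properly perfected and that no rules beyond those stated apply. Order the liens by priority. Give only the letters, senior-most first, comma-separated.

Adjusting effective dates: B relates back to 2019-06-20 (work commenced); C missed the 30-day window (221 days after the deed), so its recording date stands; F is treated as recorded 2019-04-09, the work-commencement date.
D is an owners-association assessment lien and takes priority over every other lien.
Among the remaining liens, by effective date: F (2019-04-09), B (2019-06-20), A (2019-08-11), E (2019-10-24), C (2021-07-05).

D, F, B, A, E, C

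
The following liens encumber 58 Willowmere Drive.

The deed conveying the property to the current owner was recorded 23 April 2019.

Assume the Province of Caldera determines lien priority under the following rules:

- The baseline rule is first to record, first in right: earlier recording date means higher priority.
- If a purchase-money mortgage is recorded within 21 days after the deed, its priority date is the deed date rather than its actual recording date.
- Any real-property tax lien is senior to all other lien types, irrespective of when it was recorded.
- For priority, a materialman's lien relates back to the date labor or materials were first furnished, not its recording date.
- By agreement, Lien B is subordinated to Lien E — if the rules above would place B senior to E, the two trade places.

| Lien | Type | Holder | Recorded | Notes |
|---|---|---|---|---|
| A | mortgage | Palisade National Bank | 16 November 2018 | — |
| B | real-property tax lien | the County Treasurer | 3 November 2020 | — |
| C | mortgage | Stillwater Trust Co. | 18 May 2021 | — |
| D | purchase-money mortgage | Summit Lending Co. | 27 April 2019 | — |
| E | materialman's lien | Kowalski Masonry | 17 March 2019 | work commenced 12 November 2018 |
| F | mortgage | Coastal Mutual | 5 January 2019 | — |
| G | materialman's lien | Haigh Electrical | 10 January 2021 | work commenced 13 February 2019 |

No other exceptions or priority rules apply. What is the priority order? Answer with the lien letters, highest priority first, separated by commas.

E, B, A, F, G, D, C

Effective dates: D's effective date is the deed date, 23 April 2019; E relates back to 12 November 2018 (work commenced); G's effective date is 13 February 2019, when work began.
B is a real-property tax lien, so it outranks all other liens regardless of date.
Remaining liens by effective date: E (12 November 2018), A (16 November 2018), F (5 January 2019), G (13 February 2019), D (23 April 2019), C (18 May 2021).
The subordination applies — B was senior to E — so B and E swap.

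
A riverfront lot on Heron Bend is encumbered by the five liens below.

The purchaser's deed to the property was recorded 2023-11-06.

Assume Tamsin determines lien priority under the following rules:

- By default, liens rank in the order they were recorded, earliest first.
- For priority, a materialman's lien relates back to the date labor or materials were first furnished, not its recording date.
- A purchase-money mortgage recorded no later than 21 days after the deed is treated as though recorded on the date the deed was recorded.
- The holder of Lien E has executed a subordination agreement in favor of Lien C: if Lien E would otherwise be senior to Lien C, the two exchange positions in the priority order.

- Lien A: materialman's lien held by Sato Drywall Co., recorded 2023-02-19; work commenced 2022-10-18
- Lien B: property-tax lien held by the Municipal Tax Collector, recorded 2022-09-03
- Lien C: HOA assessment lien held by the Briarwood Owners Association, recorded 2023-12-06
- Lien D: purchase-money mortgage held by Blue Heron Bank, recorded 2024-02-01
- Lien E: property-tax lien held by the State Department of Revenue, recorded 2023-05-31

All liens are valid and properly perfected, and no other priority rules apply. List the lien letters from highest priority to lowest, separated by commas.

Effective dates after the stated exceptions: A relates back to 2022-10-18 (work commenced); D was recorded 87 days after the deed, outside the 21-day window, so it keeps its recording date.
Sorted by effective date: B (2022-09-03), A (2022-10-18), E (2023-05-31), C (2023-12-06), D (2024-02-01).
E would otherwise be senior to C, so under the subordination agreement E and C exchange positions.

B, A, C, E, D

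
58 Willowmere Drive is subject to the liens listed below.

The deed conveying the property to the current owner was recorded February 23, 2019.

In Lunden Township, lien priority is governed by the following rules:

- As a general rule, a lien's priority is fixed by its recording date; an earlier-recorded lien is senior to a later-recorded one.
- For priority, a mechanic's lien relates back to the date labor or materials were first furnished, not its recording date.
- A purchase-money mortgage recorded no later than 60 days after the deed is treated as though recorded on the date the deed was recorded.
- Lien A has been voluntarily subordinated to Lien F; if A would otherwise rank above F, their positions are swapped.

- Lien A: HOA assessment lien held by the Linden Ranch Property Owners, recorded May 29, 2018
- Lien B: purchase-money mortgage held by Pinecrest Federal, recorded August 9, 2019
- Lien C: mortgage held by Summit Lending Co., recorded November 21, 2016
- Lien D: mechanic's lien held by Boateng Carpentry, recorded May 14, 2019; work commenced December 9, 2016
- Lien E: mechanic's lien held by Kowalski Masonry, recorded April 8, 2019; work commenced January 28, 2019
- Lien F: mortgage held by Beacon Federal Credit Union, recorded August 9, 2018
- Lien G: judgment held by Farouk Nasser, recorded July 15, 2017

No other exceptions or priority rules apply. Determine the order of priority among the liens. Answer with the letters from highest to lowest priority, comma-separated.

C, D, G, F, A, E, B

Adjusting effective dates: B was recorded 167 days after the deed — beyond 60 days — so no relation-back applies; D relates back to December 9, 2016 (work commenced); E relates back to January 28, 2019 (work commenced).
Ordering by effective date: C (November 21, 2016), D (December 9, 2016), G (July 15, 2017), A (May 29, 2018), F (August 9, 2018), E (January 28, 2019), B (August 9, 2019).
The subordination applies — A was senior to F — so A and F swap.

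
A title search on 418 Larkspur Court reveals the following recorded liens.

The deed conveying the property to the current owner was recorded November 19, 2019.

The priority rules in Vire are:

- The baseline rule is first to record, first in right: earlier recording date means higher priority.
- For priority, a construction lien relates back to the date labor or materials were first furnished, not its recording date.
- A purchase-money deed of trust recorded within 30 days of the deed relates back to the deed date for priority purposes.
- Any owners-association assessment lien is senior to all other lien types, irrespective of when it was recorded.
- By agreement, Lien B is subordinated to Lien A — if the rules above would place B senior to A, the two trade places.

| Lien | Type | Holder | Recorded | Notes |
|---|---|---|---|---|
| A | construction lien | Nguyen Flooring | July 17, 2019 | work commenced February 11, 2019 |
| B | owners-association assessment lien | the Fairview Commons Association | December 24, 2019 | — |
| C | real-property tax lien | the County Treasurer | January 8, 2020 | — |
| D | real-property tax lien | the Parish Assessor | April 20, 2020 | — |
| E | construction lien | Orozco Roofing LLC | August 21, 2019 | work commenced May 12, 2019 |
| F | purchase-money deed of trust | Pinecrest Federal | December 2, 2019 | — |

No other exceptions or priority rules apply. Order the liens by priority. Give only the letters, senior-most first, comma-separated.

A, B, E, F, C, D

Effective dates: A is treated as recorded February 11, 2019, the work-commencement date; E's effective date is May 12, 2019, when work began; F was recorded within the 30-day window, so its effective date is the deed date November 19, 2019.
As an owners-association assessment lien, B is senior to every other lien.
Ordering the rest by effective date: A (February 11, 2019), E (May 12, 2019), F (November 19, 2019), C (January 8, 2020), D (April 20, 2020).
Because B would otherwise rank above A, the subordination swaps them.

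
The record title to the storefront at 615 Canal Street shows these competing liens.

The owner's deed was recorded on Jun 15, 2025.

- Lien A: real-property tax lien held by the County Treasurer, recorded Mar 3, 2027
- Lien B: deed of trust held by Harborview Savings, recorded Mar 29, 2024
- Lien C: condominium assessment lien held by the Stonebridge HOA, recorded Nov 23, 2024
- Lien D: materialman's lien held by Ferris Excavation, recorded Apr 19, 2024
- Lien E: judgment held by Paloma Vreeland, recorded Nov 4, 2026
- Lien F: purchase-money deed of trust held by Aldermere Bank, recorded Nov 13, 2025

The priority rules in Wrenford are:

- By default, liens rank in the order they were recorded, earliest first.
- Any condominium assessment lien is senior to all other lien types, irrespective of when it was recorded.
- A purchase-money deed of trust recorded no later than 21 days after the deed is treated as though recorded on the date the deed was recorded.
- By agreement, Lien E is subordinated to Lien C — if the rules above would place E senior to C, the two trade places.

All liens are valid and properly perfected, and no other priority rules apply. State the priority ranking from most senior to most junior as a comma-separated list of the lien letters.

C, B, D, F, E, A

Adjusting effective dates: F was recorded 151 days after the deed — beyond 21 days — so no relation-back applies.
C is a condominium assessment lien and takes priority over every other lien.
Among the remaining liens, by effective date: B (Mar 29, 2024), D (Apr 19, 2024), F (Nov 13, 2025), E (Nov 4, 2026), A (Mar 3, 2027).
E is already junior to C, so the subordination agreement changes nothing.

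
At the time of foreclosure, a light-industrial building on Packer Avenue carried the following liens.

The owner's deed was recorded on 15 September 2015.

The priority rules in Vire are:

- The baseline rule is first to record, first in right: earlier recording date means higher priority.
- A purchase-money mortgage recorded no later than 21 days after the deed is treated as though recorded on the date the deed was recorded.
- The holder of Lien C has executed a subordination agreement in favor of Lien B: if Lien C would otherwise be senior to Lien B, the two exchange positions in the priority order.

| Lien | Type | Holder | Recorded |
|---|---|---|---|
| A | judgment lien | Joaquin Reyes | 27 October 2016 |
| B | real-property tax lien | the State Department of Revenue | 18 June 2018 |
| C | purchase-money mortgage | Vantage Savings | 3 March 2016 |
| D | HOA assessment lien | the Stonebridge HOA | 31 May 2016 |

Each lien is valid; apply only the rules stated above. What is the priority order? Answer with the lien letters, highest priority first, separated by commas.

B, D, A, C

Effective dates: C missed the 21-day window (170 days after the deed), so its recording date stands.
Sorted by effective date: C (3 March 2016), D (31 May 2016), A (27 October 2016), B (18 June 2018).
C is senior to B before the subordination, so the two trade places.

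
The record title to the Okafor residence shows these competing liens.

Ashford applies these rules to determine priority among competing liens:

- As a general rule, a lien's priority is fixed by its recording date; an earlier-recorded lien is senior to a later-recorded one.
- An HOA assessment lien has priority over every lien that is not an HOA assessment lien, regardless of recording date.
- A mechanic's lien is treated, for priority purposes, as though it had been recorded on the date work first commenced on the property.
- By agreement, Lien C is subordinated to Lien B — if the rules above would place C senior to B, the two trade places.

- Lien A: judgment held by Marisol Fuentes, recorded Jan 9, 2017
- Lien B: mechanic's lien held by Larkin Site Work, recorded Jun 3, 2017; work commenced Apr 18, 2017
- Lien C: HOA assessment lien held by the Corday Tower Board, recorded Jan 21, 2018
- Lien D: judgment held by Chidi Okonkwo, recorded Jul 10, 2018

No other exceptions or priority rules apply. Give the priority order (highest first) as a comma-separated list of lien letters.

B, A, C, D

Effective dates after the stated exceptions: B relates back to Apr 18, 2017 (work commenced).
C is an HOA assessment lien and takes priority over every other lien.
Among the remaining liens, by effective date: A (Jan 9, 2017), B (Apr 18, 2017), D (Jul 10, 2018).
The subordination applies — C was senior to B — so C and B swap.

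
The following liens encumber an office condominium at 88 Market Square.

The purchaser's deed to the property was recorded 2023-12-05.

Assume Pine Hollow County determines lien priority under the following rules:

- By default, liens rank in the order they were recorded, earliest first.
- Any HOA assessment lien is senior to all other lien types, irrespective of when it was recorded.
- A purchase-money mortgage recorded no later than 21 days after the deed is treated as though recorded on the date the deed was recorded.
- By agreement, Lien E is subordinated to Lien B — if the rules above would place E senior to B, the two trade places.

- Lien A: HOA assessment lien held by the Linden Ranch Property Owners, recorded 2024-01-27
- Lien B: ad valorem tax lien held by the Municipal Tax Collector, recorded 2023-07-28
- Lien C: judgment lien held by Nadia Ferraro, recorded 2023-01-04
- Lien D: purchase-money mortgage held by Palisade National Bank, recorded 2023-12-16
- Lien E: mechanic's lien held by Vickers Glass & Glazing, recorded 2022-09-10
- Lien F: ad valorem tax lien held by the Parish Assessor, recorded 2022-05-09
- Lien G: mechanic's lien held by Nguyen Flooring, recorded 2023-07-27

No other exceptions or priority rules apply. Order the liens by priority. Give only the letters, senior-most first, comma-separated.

A, F, B, C, G, E, D

First, effective dates: D relates back to the deed date 2023-12-05.
A is an HOA assessment lien and takes priority over every other lien.
Remaining liens by effective date: F (2022-05-09), E (2022-09-10), C (2023-01-04), G (2023-07-27), B (2023-07-28), D (2023-12-05).
E is senior to B before the subordination, so the two trade places.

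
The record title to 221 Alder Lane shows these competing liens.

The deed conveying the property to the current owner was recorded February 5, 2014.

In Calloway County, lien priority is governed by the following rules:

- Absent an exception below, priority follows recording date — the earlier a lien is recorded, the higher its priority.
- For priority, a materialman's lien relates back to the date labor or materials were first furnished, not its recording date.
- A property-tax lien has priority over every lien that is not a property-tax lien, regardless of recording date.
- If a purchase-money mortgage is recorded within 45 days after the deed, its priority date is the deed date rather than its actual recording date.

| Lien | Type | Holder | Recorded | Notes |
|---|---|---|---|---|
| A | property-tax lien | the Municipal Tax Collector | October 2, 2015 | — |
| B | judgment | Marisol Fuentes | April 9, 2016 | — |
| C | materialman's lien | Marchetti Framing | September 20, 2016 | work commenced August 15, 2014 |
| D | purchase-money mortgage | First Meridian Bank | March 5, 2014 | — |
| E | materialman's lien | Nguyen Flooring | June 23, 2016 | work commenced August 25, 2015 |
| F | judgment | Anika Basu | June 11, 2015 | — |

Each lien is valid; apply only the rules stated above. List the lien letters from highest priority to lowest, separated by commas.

Adjusting effective dates: C's effective date is August 15, 2014, when work began; D relates back to the deed date February 5, 2014; E is treated as recorded August 25, 2015, the work-commencement date.
As a property-tax lien, A is senior to every other lien.
Ordering the rest by effective date: D (February 5, 2014), C (August 15, 2014), F (June 11, 2015), E (August 25, 2015), B (April 9, 2016).

A, D, C, F, E, B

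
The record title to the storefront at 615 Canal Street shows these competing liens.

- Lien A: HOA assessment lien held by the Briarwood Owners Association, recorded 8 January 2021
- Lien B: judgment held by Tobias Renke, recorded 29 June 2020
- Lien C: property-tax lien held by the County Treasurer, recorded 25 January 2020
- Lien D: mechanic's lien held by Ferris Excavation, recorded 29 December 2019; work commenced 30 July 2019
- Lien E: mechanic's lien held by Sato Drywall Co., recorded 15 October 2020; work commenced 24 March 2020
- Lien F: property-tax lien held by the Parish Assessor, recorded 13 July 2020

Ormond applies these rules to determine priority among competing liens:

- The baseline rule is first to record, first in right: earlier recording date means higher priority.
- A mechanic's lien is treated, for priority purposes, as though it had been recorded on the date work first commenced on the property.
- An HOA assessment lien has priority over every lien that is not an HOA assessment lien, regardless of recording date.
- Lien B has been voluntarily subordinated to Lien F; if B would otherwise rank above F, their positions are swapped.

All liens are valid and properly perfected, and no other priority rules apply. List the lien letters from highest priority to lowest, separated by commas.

Adjusting effective dates: D is treated as recorded 30 July 2019, the work-commencement date; E's effective date is 24 March 2020, when work began.
A, as an HOA assessment lien, has superpriority and ranks first.
Among the remaining liens, by effective date: D (30 July 2019), C (25 January 2020), E (24 March 2020), B (29 June 2020), F (13 July 2020).
B would otherwise be senior to F, so under the subordination agreement B and F exchange positions.

A, D, C, E, F, B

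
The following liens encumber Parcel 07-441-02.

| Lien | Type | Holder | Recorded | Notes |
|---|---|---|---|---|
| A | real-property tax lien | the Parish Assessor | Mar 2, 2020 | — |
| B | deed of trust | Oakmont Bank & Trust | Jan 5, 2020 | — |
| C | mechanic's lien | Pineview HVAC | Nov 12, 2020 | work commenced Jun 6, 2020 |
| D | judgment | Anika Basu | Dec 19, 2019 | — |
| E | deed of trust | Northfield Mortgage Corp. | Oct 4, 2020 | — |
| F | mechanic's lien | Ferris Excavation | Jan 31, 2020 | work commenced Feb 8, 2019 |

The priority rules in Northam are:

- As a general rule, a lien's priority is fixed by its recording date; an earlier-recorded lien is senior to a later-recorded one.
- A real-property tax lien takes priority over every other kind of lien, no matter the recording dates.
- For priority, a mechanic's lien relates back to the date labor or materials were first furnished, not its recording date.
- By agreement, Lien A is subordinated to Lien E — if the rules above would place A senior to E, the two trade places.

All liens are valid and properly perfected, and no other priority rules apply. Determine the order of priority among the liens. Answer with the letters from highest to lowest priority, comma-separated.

Effective dates after the stated exceptions: C's effective date is Jun 6, 2020, when work began; F's effective date is Feb 8, 2019, when work began.
A, as a real-property tax lien, has superpriority and ranks first.
Remaining liens by effective date: F (Feb 8, 2019), D (Dec 19, 2019), B (Jan 5, 2020), C (Jun 6, 2020), E (Oct 4, 2020).
A is senior to E before the subordination, so the two trade places.

E, F, D, B, C, A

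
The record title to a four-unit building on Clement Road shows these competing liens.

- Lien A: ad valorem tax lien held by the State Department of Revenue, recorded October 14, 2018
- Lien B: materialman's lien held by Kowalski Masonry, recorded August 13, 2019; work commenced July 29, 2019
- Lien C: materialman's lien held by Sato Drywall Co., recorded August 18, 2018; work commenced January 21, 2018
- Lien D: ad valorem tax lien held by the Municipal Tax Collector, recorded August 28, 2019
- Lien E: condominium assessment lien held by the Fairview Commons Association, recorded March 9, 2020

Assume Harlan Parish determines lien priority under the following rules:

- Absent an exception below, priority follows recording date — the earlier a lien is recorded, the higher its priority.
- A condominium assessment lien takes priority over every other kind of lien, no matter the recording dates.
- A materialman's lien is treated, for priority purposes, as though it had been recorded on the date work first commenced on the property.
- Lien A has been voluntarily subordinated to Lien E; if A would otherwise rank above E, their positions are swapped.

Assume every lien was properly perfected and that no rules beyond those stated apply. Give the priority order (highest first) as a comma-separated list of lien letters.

Effective dates after the stated exceptions: B's effective date is July 29, 2019, when work began; C relates back to January 21, 2018 (work commenced).
As a condominium assessment lien, E is senior to every other lien.
Among the remaining liens, by effective date: C (January 21, 2018), A (October 14, 2018), B (July 29, 2019), D (August 28, 2019).
A already ranks below E; the subordination has no effect.

E, C, A, B, D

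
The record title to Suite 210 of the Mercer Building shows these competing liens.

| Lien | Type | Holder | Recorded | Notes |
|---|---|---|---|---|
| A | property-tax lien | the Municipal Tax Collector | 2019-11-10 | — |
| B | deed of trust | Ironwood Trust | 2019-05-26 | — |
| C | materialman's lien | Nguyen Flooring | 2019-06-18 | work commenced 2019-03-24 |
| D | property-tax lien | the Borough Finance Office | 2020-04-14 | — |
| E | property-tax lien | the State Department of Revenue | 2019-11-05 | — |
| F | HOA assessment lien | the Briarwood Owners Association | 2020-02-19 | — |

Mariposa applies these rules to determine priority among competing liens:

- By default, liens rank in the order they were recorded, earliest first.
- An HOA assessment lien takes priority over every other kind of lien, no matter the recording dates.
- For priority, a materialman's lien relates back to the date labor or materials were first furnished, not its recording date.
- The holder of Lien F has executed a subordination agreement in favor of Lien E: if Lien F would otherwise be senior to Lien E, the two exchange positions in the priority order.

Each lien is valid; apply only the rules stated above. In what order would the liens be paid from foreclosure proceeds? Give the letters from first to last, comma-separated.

E, C, B, F, A, D

Effective dates: C relates back to 2019-03-24 (work commenced).
F is an HOA assessment lien, so it outranks all other liens regardless of date.
Ordering the rest by effective date: C (2019-03-24), B (2019-05-26), E (2019-11-05), A (2019-11-10), D (2020-04-14).
The subordination applies — F was senior to E — so F and E swap.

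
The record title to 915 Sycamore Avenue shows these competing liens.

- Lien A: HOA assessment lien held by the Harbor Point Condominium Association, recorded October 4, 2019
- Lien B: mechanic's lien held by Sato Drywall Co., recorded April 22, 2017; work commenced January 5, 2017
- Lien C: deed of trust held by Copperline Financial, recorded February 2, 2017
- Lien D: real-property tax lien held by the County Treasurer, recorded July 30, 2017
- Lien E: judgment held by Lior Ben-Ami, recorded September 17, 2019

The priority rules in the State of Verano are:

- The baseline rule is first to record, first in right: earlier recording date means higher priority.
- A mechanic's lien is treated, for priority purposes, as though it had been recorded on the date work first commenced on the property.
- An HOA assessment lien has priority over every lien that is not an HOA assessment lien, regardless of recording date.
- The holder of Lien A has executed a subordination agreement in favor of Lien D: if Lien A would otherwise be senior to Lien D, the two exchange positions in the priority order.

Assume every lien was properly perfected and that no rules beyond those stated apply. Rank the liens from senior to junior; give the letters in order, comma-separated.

D, B, C, A, E

Effective dates after the stated exceptions: B relates back to January 5, 2017 (work commenced).
A is an HOA assessment lien and takes priority over every other lien.
Among the remaining liens, by effective date: B (January 5, 2017), C (February 2, 2017), D (July 30, 2017), E (September 17, 2019).
Because A would otherwise rank above D, the subordination swaps them.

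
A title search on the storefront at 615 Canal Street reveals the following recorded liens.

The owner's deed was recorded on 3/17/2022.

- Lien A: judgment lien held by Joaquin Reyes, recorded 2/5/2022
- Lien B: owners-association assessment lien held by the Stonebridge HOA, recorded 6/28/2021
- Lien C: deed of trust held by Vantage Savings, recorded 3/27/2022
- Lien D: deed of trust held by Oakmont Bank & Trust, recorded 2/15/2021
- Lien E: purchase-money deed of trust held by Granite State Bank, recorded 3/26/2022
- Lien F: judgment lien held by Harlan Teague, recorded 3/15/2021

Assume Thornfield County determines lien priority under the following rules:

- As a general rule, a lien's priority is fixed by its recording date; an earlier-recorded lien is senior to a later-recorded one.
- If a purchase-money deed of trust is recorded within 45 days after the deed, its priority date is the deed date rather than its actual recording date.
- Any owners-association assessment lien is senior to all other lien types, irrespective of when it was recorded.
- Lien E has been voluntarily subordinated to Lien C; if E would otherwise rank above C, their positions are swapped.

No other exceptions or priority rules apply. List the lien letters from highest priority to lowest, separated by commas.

B, D, F, A, C, E

First, effective dates: E's effective date is the deed date, 3/17/2022.
B is an owners-association assessment lien, so it outranks all other liens regardless of date.
Ordering the rest by effective date: D (2/15/2021), F (3/15/2021), A (2/5/2022), E (3/17/2022), C (3/27/2022).
E is senior to C before the subordination, so the two trade places.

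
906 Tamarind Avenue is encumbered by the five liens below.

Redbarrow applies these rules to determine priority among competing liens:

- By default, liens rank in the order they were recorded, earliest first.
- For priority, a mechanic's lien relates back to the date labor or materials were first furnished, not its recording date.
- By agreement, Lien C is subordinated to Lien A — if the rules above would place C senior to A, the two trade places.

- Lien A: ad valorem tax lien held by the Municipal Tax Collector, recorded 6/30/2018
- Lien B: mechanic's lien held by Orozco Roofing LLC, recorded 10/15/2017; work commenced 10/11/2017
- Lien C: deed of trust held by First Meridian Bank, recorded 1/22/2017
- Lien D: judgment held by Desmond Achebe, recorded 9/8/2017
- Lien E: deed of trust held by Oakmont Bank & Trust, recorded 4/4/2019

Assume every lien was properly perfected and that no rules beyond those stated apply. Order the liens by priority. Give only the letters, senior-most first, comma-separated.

Adjusting effective dates: B relates back to 10/11/2017 (work commenced).
By effective date, earliest first: C (1/22/2017), D (9/8/2017), B (10/11/2017), A (6/30/2018), E (4/4/2019).
The subordination applies — C was senior to A — so C and A swap.

A, D, B, C, E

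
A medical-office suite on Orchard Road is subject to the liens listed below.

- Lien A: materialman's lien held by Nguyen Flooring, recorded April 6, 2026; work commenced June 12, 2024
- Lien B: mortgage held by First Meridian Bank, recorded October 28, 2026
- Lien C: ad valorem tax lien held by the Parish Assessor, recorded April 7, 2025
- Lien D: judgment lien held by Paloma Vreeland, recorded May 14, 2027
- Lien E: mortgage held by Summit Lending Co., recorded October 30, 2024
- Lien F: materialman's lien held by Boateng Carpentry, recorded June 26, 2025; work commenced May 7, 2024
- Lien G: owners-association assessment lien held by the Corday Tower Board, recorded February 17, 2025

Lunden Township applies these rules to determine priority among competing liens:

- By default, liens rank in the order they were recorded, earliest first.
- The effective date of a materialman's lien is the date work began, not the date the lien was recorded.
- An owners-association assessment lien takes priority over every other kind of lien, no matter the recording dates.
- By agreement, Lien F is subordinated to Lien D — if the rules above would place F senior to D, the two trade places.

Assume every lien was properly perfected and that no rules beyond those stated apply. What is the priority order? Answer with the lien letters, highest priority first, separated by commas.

Effective dates: A's effective date is June 12, 2024, when work began; F's effective date is May 7, 2024, when work began.
G, as an owners-association assessment lien, has superpriority and ranks first.
The other liens, earliest effective date first: F (May 7, 2024), A (June 12, 2024), E (October 30, 2024), C (April 7, 2025), B (October 28, 2026), D (May 14, 2027).
Because F would otherwise rank above D, the subordination swaps them.

G, D, A, E, C, B, F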